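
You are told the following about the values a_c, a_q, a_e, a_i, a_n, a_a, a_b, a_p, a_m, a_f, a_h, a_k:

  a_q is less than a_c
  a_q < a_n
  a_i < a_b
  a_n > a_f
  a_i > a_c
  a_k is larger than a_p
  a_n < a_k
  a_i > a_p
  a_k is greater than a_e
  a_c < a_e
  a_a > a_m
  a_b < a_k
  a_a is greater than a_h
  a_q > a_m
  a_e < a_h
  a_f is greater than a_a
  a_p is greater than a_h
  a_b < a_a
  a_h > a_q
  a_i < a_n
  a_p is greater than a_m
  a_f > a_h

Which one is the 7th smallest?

a_i

Piecing the relations together gives one ordering: a_m < a_q < a_c < a_e < a_h < a_p < a_i < a_b < a_a < a_f < a_n < a_k.
Counting 7 from the smallest end gives a_i.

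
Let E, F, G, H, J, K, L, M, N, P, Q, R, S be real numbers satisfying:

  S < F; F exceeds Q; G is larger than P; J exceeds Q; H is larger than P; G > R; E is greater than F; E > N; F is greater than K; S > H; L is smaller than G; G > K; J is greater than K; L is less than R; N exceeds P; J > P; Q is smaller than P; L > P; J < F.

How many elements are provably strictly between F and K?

1

The relations place K below F. An element lies strictly between them when it is forced above K and also forced below F.
Above K: {J, G, E}. Below F: {Q, P, H, J, S}.
Intersection: {J} — 1.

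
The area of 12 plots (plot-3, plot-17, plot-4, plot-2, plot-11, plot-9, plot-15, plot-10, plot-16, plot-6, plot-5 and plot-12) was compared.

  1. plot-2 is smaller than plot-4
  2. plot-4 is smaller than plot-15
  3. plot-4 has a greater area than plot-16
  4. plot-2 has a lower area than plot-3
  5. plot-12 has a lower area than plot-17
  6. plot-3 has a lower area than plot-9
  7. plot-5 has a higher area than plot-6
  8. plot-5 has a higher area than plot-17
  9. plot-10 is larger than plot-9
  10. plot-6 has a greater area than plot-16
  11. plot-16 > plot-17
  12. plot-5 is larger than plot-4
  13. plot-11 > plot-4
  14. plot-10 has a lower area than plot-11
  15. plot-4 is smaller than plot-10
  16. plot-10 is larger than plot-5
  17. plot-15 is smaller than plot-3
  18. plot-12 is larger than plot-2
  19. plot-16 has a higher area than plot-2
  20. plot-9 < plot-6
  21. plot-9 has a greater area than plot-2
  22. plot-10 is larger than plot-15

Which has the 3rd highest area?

plot-5

Chaining the given pairs: plot-2 < plot-12 < plot-17 < plot-16 < plot-4 < plot-15 < plot-3 < plot-9 < plot-6 < plot-5 < plot-10 < plot-11.
Counting 3 from the largest end gives plot-5.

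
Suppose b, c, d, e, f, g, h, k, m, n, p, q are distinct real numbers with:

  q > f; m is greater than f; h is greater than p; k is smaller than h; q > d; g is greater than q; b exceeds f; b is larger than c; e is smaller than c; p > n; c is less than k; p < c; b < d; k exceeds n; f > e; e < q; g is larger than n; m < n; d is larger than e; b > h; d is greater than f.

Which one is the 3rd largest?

Piecing the relations together gives one ordering: e < f < m < n < p < c < k < h < b < d < q < g.
The 3rd largest is d.

d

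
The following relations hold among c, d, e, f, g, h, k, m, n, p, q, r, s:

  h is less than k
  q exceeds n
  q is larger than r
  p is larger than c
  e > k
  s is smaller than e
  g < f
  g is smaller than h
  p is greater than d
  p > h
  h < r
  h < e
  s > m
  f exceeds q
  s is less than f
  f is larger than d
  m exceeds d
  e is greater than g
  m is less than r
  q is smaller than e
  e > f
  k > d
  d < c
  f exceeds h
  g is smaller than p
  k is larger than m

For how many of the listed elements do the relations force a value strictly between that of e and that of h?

4

The relations place h below e. An element lies strictly between them when it is forced above h and also forced below e.
Above h: {r, q, k, f, p}. Below e: {g, n, d, m, r, q, k, s, f}.
Intersection: {r, q, k, f} — 4.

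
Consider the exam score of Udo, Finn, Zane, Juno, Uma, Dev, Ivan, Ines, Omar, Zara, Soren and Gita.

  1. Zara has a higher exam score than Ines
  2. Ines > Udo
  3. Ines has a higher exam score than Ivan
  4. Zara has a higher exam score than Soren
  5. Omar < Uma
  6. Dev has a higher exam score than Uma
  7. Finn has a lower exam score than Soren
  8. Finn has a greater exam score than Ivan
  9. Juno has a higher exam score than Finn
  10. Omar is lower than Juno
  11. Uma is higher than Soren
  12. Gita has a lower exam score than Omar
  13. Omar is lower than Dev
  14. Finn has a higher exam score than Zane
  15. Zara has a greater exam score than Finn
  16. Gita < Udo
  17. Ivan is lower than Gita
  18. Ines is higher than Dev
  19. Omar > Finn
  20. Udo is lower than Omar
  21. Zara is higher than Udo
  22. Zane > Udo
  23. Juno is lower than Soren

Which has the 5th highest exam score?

Piecing the relations together gives one ordering: Ivan < Gita < Udo < Zane < Finn < Omar < Juno < Soren < Uma < Dev < Ines < Zara.
Counting 5 from the largest end gives Soren.

Soren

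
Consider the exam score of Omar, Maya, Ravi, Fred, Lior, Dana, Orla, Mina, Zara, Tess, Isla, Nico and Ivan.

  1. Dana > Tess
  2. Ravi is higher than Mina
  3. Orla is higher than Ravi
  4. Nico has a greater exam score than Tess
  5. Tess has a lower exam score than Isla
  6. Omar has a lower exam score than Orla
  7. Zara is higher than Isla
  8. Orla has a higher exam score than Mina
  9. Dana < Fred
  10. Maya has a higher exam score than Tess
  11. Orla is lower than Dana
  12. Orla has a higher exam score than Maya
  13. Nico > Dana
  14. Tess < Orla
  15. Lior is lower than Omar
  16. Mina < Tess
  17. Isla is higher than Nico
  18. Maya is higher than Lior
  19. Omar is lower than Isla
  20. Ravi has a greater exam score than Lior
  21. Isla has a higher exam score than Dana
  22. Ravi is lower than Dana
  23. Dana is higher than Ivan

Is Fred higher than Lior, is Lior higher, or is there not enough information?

Fred

Lior < Omar and Omar < Orla give Lior < Orla.
Then Orla < Dana extends the chain to Dana.
With Dana < Fred: Lior < Omar < Orla < Dana < Fred.
So Fred is higher.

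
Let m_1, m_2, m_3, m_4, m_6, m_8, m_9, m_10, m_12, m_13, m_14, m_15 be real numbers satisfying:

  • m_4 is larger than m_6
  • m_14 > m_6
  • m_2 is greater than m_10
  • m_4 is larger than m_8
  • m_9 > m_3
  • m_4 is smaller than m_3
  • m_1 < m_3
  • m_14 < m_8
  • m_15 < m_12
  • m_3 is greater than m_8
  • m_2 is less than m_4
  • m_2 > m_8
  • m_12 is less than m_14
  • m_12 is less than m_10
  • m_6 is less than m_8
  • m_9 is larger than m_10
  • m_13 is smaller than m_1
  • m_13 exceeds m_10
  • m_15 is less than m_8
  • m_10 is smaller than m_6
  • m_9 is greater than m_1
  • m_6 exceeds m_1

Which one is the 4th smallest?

Chaining the given pairs: m_15 < m_12 < m_10 < m_13 < m_1 < m_6 < m_14 < m_8 < m_2 < m_4 < m_3 < m_9.
The 4th smallest is m_13.

m_13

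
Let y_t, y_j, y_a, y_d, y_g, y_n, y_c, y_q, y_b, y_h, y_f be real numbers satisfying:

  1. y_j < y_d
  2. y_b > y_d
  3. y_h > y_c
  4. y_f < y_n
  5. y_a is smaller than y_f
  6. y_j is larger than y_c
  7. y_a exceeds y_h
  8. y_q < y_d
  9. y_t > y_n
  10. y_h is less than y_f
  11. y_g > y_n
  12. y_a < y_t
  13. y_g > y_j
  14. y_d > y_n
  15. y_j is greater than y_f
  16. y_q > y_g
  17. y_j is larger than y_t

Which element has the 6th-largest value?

y_t

Piecing the relations together gives one ordering: y_c < y_h < y_a < y_f < y_n < y_t < y_j < y_g < y_q < y_d < y_b.
The 6th largest is y_t.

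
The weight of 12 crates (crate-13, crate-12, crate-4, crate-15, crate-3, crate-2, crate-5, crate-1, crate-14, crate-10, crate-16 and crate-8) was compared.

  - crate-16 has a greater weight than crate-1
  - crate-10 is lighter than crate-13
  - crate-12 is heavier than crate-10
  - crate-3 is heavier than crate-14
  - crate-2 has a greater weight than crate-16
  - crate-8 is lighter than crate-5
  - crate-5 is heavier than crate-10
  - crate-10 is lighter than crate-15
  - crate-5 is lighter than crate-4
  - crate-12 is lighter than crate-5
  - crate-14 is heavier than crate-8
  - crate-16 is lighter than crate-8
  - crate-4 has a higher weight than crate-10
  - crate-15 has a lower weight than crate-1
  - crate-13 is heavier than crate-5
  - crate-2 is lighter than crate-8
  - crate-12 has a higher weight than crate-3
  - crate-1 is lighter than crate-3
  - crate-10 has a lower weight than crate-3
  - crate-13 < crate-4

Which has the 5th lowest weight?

crate-2

Chaining the given pairs: crate-10 < crate-15 < crate-1 < crate-16 < crate-2 < crate-8 < crate-14 < crate-3 < crate-12 < crate-5 < crate-13 < crate-4.
Counting 5 from the smallest end gives crate-2.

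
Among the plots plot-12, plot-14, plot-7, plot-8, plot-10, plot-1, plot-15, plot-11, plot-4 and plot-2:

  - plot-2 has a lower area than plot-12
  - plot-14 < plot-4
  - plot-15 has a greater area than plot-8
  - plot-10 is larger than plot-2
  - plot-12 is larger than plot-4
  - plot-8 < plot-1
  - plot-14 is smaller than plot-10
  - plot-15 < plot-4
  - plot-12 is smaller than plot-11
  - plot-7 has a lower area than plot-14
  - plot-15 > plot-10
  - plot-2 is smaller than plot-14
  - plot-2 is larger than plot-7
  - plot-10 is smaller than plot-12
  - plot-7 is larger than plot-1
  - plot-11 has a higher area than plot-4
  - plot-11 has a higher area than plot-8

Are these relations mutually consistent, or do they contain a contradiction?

consistent

Every relation is compatible with plot-8 < plot-1 < plot-7 < plot-2 < plot-14 < plot-10 < plot-15 < plot-4 < plot-12 < plot-11; the set is consistent.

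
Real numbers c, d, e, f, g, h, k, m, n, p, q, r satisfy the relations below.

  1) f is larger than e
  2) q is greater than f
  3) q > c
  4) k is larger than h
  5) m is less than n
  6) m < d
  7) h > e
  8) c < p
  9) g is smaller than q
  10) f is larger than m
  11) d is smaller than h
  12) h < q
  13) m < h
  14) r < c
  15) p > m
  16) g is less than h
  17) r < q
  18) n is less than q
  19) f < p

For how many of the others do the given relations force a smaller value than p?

5

From p the given relations immediately reach m, f, c.
From those, r, e — 5 in total.
Nothing else is reachable below p; 5 in all.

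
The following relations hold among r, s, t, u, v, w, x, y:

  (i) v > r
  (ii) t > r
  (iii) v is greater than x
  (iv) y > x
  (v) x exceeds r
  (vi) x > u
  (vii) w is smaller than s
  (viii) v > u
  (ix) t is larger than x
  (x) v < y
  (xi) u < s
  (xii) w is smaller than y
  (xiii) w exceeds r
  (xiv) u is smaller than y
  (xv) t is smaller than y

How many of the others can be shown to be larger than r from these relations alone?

From r the given relations immediately reach w, x, v, t.
From those, y, s — 6 in total.
Nothing else is reachable above r; 6 in all.

6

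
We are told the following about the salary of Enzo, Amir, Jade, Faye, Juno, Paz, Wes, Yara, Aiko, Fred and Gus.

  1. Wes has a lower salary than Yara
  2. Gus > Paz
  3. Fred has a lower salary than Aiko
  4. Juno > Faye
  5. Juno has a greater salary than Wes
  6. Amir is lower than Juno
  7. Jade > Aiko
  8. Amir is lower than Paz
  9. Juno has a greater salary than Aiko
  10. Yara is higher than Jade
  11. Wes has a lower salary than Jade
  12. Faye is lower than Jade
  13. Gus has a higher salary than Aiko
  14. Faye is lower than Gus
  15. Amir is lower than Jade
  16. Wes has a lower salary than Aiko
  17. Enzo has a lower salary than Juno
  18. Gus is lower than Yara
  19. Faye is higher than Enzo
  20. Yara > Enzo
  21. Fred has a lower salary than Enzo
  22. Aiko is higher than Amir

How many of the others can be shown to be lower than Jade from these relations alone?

6

The elements the relations force below Jade are Amir, Wes, Fred, Enzo, Faye, Aiko — no chain reaches any other.
That is 6.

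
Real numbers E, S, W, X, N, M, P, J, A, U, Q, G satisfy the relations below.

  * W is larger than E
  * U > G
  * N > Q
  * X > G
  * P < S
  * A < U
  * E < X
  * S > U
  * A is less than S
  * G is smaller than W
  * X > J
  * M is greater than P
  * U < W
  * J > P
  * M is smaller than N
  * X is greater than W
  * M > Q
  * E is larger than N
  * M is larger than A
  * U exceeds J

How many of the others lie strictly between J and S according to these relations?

1

The relations place J below S. An element lies strictly between them when it is forced above J and also forced below S.
Above J: {U, W, X}. Below S: {A, P, G, U}.
Intersection: {U} — 1.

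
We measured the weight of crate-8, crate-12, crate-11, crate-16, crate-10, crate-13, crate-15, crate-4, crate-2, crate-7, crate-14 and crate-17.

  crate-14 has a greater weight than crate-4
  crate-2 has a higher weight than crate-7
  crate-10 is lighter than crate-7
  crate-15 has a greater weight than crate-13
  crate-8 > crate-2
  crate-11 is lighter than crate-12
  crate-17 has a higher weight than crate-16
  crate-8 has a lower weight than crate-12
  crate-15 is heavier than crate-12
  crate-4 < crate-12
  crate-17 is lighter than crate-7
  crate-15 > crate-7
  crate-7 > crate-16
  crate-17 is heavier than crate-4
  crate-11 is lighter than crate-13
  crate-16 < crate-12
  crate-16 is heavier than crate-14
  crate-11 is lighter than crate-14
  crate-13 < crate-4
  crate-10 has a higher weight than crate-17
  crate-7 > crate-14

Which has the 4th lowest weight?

crate-14

Piecing the relations together gives one ordering: crate-11 < crate-13 < crate-4 < crate-14 < crate-16 < crate-17 < crate-10 < crate-7 < crate-2 < crate-8 < crate-12 < crate-15.
The 4th smallest is crate-14.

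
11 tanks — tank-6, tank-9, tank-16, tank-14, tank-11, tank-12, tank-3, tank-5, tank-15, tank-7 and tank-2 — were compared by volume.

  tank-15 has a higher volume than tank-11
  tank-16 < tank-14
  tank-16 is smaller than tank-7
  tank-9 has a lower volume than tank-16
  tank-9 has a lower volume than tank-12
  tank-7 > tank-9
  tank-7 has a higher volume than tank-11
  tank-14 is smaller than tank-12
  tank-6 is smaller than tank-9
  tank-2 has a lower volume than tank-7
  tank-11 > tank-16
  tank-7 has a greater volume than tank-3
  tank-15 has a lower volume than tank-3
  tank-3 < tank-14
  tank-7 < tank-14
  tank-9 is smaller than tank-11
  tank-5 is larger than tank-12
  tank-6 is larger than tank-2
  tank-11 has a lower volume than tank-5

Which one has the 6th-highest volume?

tank-15

Chaining the given pairs: tank-2 < tank-6 < tank-9 < tank-16 < tank-11 < tank-15 < tank-3 < tank-7 < tank-14 < tank-12 < tank-5.
Counting 6 from the largest end gives tank-15.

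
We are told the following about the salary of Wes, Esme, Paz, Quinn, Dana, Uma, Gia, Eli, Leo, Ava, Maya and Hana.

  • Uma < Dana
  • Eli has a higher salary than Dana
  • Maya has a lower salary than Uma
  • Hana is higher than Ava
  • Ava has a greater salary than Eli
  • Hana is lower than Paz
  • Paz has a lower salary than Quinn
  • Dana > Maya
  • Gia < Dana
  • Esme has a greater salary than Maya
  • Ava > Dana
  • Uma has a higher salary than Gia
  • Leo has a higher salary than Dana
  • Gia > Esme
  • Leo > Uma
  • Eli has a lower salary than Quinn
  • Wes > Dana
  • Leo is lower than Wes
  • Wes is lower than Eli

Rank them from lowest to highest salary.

Each adjacent pair is fixed by a given relation: Maya < Esme; Esme < Gia; Gia < Uma; Uma < Dana; Dana < Leo; Leo < Wes; Wes < Eli; Eli < Ava; Ava < Hana; Hana < Paz; Paz < Quinn. Chaining them end to end gives the full order.

Maya < Esme < Gia < Uma < Dana < Leo < Wes < Eli < Ava < Hana < Paz < Quinn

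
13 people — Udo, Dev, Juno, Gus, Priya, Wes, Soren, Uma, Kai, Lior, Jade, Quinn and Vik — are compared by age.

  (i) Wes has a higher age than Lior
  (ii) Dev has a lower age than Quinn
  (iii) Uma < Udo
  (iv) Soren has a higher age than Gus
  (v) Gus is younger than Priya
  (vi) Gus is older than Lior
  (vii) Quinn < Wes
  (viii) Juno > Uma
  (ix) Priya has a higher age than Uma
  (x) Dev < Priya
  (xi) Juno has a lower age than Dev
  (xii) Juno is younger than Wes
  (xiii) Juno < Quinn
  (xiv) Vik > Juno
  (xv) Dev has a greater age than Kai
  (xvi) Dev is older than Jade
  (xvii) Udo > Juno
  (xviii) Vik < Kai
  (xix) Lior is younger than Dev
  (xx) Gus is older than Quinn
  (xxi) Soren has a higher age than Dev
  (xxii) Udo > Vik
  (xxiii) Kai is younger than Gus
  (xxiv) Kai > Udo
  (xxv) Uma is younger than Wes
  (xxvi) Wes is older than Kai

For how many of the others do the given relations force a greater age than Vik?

8

From Vik the given relations immediately reach Udo, Kai.
From those, Dev, Gus, Wes — 5 in total.
From those, Quinn, Soren, Priya — 8 in total.
Nothing else is reachable above Vik; 8 in all.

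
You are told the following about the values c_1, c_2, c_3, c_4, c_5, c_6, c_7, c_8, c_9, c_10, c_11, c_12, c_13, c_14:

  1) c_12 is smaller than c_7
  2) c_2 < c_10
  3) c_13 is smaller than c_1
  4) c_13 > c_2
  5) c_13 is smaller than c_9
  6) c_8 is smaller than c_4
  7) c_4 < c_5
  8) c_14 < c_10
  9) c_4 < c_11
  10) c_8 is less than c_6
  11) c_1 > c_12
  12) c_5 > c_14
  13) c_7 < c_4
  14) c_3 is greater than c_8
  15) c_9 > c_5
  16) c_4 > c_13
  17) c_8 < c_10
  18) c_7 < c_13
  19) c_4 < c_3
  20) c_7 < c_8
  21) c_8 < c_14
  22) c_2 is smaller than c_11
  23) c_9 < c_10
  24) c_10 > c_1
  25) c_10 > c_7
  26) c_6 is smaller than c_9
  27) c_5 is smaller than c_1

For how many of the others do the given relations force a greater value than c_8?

9

From c_8 the given relations immediately reach c_6, c_14, c_4, c_3, c_10.
From those, c_5, c_9, c_11 — 8 in total.
From those, c_1 — 9 in total.
Nothing else is reachable above c_8; 9 in all.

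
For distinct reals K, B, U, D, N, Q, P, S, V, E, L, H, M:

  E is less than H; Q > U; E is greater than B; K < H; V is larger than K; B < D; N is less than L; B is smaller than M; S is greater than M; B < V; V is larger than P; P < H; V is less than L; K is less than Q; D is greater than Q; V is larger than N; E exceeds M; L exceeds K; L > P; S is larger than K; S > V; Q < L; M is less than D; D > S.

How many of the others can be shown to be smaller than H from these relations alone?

5

Directly below H: K, P, E.
One step further: B, M (5 so far).
No other element is forced below H by the given relations, so the count is 5.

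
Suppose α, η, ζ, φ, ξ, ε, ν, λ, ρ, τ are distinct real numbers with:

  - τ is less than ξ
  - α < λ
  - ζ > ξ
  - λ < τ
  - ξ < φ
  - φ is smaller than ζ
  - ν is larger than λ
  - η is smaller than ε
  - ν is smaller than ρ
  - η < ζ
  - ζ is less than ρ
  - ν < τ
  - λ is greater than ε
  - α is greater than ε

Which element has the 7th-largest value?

The consecutive relations fix a unique order: η < ε < α < λ < ν < τ < ξ < φ < ζ < ρ.
The 7th largest is λ.

λ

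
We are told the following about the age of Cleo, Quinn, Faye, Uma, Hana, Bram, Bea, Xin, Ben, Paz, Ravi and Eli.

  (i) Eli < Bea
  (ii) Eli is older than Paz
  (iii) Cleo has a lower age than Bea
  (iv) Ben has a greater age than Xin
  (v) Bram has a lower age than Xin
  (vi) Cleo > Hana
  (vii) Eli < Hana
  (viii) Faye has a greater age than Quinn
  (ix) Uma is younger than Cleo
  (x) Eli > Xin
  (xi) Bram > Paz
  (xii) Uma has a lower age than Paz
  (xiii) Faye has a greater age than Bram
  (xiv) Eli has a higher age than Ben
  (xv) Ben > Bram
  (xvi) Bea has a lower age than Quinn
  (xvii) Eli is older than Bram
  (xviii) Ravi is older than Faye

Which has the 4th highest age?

Bea

Chaining the given pairs: Uma < Paz < Bram < Xin < Ben < Eli < Hana < Cleo < Bea < Quinn < Faye < Ravi.
Counting 4 from the largest end gives Bea.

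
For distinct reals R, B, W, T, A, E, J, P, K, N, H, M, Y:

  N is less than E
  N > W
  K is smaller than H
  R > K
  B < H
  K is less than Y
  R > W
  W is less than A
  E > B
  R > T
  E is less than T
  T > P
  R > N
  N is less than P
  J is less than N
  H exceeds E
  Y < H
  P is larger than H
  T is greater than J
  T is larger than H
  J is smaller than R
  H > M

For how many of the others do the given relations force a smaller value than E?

4

The elements the relations force below E are B, J, W, N — no chain reaches any other.
That is 4.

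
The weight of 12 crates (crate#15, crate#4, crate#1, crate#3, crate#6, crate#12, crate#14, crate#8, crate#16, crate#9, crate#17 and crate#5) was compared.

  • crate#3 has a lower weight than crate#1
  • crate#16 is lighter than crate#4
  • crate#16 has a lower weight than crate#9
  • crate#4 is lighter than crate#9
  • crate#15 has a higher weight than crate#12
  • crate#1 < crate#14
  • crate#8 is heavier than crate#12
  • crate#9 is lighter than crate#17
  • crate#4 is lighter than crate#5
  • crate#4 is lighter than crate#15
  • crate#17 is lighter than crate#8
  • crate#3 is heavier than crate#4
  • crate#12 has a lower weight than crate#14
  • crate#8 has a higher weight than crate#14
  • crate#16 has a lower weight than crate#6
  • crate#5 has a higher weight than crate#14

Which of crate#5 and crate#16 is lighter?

Link the given pairs in sequence: crate#16 < crate#4; crate#4 < crate#3; crate#3 < crate#1; crate#1 < crate#14; crate#14 < crate#5.
Chaining these gives crate#16 < crate#4 < crate#3 < crate#1 < crate#14 < crate#5.
So crate#16 < crate#5; crate#16 is the lighter of the two.

crate#16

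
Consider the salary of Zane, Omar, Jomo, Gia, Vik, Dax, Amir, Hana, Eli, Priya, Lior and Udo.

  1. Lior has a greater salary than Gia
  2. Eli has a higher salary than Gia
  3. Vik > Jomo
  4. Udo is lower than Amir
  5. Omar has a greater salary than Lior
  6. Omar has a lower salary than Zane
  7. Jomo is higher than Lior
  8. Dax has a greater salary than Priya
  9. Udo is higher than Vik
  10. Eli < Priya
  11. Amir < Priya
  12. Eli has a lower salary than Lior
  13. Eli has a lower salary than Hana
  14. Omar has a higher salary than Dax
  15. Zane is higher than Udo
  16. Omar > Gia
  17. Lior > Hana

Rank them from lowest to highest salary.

Nothing is placed below Gia, so it is least; from there Gia < Eli; Eli < Hana; Hana < Lior; Lior < Jomo; Jomo < Vik; Vik < Udo; Udo < Amir; Amir < Priya; Priya < Dax; Dax < Omar; Omar < Zane, each given directly.

Gia < Eli < Hana < Lior < Jomo < Vik < Udo < Amir < Priya < Dax < Omar < Zane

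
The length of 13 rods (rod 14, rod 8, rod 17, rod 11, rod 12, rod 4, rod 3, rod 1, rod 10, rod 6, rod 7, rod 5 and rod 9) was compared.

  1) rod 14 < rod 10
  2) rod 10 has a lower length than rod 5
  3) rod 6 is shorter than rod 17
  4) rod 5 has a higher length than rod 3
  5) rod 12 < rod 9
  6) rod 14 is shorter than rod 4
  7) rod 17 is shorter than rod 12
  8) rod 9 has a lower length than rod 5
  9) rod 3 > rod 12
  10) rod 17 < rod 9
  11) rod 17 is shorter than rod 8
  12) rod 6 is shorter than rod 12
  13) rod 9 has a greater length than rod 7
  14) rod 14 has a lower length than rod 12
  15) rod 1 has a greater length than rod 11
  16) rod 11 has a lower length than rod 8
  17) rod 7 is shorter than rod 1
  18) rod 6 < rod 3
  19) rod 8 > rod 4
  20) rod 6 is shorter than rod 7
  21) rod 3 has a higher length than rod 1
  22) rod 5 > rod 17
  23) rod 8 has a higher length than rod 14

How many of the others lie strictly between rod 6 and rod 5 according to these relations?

6

Chaining upward from rod 6 reaches: rod 7, rod 17, rod 12, rod 9, rod 1, rod 3, rod 8.
Chaining downward from rod 5 reaches: rod 11, rod 7, rod 17, rod 14, rod 12, rod 9, rod 1, rod 3, rod 10.
Strictly between rod 6 and rod 5 are those in both lists: rod 7, rod 17, rod 12, rod 9, rod 1, rod 3 — 6 elements.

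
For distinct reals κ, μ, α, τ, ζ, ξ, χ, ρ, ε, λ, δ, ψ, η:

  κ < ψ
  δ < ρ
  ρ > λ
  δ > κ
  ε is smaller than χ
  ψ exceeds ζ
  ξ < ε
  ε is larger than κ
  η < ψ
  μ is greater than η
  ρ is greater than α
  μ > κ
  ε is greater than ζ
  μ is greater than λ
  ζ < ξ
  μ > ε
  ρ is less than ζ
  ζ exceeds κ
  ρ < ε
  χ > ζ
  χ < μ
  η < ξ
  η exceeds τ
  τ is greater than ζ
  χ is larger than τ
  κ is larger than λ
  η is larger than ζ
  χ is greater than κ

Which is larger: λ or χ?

χ

λ < κ and κ < δ give λ < δ.
With δ < ρ: λ < κ < δ < ρ.
Then ρ < ζ extends the chain to ζ.
With ζ < τ: λ < κ < δ < ρ < ζ < τ.
With τ < η: λ < κ < δ < ρ < ζ < τ < η.
With η < ξ: λ < κ < δ < ρ < ζ < τ < η < ξ.
Then ξ < ε extends the chain to ε.
With ε < χ: λ < κ < δ < ρ < ζ < τ < η < ξ < ε < χ.
So λ < χ; χ is the larger of the two.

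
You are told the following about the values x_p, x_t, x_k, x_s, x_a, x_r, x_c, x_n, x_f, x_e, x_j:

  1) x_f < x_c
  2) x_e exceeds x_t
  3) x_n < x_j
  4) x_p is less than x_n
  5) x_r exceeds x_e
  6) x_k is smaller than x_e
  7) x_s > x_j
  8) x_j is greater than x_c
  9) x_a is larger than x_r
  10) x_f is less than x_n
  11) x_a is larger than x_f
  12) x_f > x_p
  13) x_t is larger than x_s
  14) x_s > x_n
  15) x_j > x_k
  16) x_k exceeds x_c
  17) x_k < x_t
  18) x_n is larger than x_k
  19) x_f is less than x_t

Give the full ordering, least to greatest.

x_p < x_f < x_c < x_k < x_n < x_j < x_s < x_t < x_e < x_r < x_a

Nothing is placed below x_p, so it is least; from there x_p < x_f; x_f < x_c; x_c < x_k; x_k < x_n; x_n < x_j; x_j < x_s; x_s < x_t; x_t < x_e; x_e < x_r; x_r < x_a, each given directly.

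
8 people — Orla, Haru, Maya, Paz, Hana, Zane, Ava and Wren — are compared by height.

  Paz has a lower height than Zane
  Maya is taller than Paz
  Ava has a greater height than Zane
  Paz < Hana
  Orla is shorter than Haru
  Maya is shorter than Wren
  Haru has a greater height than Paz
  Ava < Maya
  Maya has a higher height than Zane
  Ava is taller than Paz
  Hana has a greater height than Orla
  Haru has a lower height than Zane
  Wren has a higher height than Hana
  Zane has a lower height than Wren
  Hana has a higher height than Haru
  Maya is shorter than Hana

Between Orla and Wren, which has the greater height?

Following the relations from Orla: Orla < Haru < Zane < Ava < Maya < Hana < Wren.
So Orla < Wren; Wren is the taller of the two.

Wren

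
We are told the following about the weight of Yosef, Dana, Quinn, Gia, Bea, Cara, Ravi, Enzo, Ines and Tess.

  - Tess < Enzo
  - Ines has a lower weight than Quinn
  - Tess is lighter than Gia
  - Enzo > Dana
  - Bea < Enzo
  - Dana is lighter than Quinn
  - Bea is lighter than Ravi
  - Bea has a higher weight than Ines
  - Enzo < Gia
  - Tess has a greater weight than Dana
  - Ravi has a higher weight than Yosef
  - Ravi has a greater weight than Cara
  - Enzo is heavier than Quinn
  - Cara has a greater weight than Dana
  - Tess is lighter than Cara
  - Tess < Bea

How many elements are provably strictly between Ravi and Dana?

The relations place Dana below Ravi. An element lies strictly between them when it is forced above Dana and also forced below Ravi.
Above Dana: {Quinn, Tess, Bea, Enzo, Cara, Gia}. Below Ravi: {Ines, Yosef, Tess, Bea, Cara}.
Intersection: {Tess, Bea, Cara} — 3.

3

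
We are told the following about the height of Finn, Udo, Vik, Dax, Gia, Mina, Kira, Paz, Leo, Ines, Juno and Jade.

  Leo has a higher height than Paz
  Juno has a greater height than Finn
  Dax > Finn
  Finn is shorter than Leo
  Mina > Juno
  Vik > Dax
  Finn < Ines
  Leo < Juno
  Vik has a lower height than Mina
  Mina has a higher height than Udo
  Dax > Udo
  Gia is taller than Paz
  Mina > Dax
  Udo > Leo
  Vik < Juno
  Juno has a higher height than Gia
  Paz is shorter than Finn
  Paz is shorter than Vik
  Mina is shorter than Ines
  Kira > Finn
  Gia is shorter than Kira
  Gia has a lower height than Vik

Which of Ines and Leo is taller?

Leo < Udo < Dax < Vik < Juno < Mina < Ines, by transitivity through Udo, Dax, Vik, Juno, Mina.
So Leo < Ines; Ines is the taller of the two.

Ines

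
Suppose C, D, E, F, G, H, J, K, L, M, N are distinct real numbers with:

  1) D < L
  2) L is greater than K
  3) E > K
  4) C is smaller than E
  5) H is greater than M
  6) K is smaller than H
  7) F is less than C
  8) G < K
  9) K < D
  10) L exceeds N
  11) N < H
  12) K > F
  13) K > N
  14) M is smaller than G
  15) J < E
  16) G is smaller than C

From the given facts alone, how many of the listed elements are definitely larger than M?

Directly above M: G, H.
One step further: K, C (4 so far).
One step further: D, E, L (7 so far).
No other element is forced above M by the given relations, so the count is 7.

7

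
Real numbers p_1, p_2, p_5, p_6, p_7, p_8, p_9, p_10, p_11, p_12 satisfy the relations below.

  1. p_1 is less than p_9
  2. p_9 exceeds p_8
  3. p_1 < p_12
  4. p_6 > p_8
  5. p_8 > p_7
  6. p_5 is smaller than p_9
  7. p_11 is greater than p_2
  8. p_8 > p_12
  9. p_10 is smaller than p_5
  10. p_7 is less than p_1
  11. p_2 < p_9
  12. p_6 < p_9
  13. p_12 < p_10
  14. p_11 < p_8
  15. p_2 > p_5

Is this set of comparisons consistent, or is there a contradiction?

consistent

Every relation is compatible with p_7 < p_1 < p_12 < p_10 < p_5 < p_2 < p_11 < p_8 < p_6 < p_9; the set is consistent.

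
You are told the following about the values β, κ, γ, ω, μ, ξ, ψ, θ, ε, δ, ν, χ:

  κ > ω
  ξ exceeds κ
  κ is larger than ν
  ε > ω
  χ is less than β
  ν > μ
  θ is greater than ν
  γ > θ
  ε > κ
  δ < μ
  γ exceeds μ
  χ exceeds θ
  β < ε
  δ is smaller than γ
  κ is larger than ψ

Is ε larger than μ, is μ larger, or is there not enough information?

ε

The relevant relations are μ < ν; ν < θ; θ < χ; χ < β; β < ε.
Chaining these gives μ < ν < θ < χ < β < ε.
So ε is larger.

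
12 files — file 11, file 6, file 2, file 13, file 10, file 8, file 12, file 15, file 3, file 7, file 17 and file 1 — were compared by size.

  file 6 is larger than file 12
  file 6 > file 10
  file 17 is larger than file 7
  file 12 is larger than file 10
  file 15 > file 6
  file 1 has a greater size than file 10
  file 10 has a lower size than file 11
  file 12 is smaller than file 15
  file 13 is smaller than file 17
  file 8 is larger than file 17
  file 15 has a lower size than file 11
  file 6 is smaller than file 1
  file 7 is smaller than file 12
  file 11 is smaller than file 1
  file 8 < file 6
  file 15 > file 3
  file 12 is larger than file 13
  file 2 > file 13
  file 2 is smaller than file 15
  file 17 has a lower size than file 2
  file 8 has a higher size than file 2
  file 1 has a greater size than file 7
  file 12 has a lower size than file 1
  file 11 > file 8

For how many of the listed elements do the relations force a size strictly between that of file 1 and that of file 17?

5

The relations place file 17 below file 1. An element lies strictly between them when it is forced above file 17 and also forced below file 1.
Above file 17: {file 2, file 8, file 6, file 15, file 11}. Below file 1: {file 10, file 13, file 7, file 3, file 12, file 2, file 8, file 6, file 15, file 11}.
Intersection: {file 2, file 8, file 6, file 15, file 11} — 5.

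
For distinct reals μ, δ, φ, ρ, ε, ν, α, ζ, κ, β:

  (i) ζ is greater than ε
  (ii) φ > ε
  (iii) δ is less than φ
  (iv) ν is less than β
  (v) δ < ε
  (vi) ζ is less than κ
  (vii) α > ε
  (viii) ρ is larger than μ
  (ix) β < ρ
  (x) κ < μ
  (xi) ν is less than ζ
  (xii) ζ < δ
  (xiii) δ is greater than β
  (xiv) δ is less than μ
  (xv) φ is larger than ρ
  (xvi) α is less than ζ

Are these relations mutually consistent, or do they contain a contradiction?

Chaining the given relations yields δ < ε < α < ζ, so δ < ζ. But one relation states ζ < δ. These cannot both hold.

inconsistent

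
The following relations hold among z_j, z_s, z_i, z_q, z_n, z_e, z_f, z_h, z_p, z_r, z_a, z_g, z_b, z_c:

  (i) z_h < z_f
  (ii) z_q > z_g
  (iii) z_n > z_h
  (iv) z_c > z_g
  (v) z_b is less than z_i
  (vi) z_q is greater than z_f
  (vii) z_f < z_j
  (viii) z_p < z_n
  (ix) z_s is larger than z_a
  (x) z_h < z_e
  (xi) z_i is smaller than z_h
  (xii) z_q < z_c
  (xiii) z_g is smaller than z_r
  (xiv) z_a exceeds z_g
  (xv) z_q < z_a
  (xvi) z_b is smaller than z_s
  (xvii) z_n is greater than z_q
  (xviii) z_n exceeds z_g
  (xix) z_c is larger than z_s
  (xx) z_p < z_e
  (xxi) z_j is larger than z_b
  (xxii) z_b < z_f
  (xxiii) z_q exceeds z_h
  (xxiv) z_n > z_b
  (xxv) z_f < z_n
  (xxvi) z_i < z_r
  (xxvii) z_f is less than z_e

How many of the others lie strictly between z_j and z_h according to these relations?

1

The relations place z_h below z_j. An element lies strictly between them when it is forced above z_h and also forced below z_j.
Above z_h: {z_f, z_q, z_e, z_n, z_a, z_s, z_c}. Below z_j: {z_b, z_i, z_f}.
Intersection: {z_f} — 1.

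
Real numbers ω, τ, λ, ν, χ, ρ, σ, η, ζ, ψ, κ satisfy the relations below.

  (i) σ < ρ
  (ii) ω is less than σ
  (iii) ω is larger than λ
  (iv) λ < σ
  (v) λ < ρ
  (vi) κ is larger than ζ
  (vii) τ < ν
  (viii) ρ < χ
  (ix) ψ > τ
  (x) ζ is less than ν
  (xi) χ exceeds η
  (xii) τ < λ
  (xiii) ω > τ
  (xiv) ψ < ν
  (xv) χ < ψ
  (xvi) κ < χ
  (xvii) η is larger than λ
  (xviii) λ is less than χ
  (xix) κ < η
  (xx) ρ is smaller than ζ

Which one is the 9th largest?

ω

The consecutive relations fix a unique order: τ < λ < ω < σ < ρ < ζ < κ < η < χ < ψ < ν.
The 9th largest is ω.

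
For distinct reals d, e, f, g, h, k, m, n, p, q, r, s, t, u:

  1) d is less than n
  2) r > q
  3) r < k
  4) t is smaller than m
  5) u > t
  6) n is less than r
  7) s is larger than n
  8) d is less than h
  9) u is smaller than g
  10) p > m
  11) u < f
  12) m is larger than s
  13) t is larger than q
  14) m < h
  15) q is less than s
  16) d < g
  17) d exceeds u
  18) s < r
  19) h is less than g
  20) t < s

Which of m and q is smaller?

q

The relevant relations are q < t; t < u; u < d; d < n; n < s; s < m.
Chaining these gives q < t < u < d < n < s < m.
So q < m; q is the smaller of the two.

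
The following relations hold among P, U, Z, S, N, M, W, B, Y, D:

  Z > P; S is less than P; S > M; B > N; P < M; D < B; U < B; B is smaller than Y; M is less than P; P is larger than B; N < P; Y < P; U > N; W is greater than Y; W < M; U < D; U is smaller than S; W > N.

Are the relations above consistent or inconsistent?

inconsistent

Chaining the given relations yields M < S < P, so M < P. But one relation states P < M. These cannot both hold.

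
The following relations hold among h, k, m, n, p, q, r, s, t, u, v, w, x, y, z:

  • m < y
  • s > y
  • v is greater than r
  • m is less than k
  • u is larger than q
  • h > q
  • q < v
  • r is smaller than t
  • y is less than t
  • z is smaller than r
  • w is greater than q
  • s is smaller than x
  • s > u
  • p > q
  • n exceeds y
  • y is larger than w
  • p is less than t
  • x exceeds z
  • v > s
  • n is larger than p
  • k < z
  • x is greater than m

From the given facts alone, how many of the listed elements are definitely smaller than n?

From n the given relations immediately reach p, y.
From those, q, m, w — 5 in total.
No other element is forced below n by the given relations, so the count is 5.

5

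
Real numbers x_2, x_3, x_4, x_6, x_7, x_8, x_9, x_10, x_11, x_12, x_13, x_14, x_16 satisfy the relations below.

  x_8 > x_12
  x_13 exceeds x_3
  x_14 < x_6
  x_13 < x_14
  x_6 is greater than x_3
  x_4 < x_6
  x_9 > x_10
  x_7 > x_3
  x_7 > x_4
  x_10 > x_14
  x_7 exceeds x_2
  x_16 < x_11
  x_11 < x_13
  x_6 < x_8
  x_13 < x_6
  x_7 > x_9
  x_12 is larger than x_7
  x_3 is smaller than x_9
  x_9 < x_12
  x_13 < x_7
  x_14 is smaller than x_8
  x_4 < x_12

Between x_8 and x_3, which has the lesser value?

x_3 < x_13 < x_14 < x_10 < x_9 < x_7 < x_12 < x_8, by transitivity through x_13, x_14, x_10, x_9, x_7, x_12.
So x_3 < x_8; x_3 is the smaller of the two.

x_3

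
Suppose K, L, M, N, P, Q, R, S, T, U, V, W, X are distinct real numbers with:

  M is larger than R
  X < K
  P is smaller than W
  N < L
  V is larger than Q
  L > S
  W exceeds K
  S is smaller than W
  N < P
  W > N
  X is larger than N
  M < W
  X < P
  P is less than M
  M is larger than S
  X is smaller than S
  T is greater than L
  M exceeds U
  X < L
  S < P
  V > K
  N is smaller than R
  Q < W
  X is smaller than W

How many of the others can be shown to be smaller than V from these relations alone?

The elements the relations force below V are N, Q, X, K — no chain reaches any other.
That is 4.

4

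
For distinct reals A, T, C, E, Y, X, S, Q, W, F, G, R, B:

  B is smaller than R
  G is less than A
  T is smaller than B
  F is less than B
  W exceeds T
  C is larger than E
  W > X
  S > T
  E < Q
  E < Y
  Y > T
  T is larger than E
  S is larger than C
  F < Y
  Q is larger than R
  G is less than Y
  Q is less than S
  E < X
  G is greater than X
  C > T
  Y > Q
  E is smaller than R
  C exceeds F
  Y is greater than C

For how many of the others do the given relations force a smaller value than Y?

9

Directly below Y: E, F, T, G, C, Q.
One step further: X, R (8 so far).
One step further: B (9 so far).
No other element is forced below Y by the given relations, so the count is 9.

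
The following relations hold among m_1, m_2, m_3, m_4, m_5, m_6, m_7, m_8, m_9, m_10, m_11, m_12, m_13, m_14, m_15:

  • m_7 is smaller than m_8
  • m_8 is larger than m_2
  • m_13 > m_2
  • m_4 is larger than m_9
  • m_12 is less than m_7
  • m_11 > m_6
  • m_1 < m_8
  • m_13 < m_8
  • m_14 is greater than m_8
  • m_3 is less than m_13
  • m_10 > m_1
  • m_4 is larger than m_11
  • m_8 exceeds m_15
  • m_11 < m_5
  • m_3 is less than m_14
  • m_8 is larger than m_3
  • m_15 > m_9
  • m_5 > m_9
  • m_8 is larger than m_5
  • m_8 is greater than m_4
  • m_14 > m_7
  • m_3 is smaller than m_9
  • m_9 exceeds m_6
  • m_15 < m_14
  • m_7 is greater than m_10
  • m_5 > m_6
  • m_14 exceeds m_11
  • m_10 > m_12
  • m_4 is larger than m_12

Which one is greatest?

m_14

m_6 is not greatest since m_6 < m_5; m_3 is not greatest since m_3 < m_9; m_12 is not greatest since m_12 < m_10; m_9 is not greatest since m_9 < m_15; m_1 is not greatest since m_1 < m_10; m_10 is not greatest since m_10 < m_7; m_2 is not greatest since m_2 < m_8; m_11 is not greatest since m_11 < m_4; m_7 is not greatest since m_7 < m_14; m_15 is not greatest since m_15 < m_14; m_13 is not greatest since m_13 < m_8; m_5 is not greatest since m_5 < m_8; m_4 is not greatest since m_4 < m_8; m_8 is not greatest since m_8 < m_14.
Only m_14 has nothing above it, so m_14 is the greatest.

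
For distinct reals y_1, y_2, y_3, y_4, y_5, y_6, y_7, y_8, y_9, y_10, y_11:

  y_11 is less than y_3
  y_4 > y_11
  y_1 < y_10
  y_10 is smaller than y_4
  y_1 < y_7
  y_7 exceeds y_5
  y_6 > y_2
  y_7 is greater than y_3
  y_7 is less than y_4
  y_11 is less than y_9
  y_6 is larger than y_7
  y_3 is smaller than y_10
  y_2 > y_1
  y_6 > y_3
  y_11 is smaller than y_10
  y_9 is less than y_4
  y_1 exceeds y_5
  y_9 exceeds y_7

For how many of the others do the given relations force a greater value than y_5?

The elements the relations force above y_5 are y_1, y_7, y_10, y_9, y_4, y_2, y_6 — no chain reaches any other.
That is 7.

7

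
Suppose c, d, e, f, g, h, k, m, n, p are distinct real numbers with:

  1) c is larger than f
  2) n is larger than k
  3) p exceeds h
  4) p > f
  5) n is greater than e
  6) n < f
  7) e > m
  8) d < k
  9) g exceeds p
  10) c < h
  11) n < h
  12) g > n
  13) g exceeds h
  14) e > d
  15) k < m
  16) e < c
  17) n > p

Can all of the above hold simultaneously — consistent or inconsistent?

inconsistent

We have p < n stated directly, yet also n < f < c < h < p by chaining the others — so n < p. Contradiction.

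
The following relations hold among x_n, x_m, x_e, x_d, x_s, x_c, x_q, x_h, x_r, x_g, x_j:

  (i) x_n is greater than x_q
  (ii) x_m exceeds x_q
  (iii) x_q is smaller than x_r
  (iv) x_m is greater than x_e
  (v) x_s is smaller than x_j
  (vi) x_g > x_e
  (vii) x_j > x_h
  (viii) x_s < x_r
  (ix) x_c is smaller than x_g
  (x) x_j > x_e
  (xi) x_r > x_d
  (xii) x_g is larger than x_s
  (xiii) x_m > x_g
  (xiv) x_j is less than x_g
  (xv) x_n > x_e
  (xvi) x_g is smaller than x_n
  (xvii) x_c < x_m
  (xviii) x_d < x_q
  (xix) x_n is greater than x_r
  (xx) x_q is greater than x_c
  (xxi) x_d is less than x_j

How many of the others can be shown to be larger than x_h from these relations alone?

From x_h the given relations immediately reach x_j.
From those, x_g — 2 in total.
From those, x_m, x_n — 4 in total.
Nothing else is reachable above x_h; 4 in all.

4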